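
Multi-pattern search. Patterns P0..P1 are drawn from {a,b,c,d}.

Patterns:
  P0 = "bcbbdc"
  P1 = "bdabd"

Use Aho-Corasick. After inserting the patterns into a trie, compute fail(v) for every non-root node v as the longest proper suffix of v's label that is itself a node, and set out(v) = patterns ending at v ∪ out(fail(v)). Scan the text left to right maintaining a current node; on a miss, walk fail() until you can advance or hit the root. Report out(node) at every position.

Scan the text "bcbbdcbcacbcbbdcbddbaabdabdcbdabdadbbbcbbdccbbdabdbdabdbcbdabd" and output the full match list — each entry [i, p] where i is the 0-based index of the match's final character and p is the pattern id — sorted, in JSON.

Build:
Trie (insert patterns):
  n0 'ε': b→1
  n1 'b': c→2 d→7
  n2 'bc': b→3
  n3 'bcb': b→4
  n4 'bcbb': d→5
  n5 'bcbbd': c→6
  n6 'bcbbdc': ·  ←P0
  n7 'bd': a→8
  n8 'bda': b→9
  n9 'bdab': d→10
  n10 'bdabd': ·  ←P1

BFS fail/out derivation:
  fail(1) 'b': from fail(0)=0 chase 'b': 0 ⇒ 0;  out=∅∪out(0)=∅
  fail(2) 'bc': from fail(1)=0 chase 'c': 0 ⇒ 0;  out=∅∪out(0)=∅
  fail(7) 'bd': from fail(1)=0 chase 'd': 0 ⇒ 0;  out=∅∪out(0)=∅
  fail(3) 'bcb': from fail(2)=0 chase 'b': 0 ⇒ 1;  out=∅∪out(1)=∅
  fail(8) 'bda': from fail(7)=0 chase 'a': 0 ⇒ 0;  out=∅∪out(0)=∅
  fail(4) 'bcbb': from fail(3)=1 chase 'b': 1→0 ⇒ 1;  out=∅∪out(1)=∅
  fail(9) 'bdab': from fail(8)=0 chase 'b': 0 ⇒ 1;  out=∅∪out(1)=∅
  fail(5) 'bcbbd': from fail(4)=1 chase 'd': 1 ⇒ 7;  out=∅∪out(7)=∅
  fail(10) 'bdabd': from fail(9)=1 chase 'd': 1 ⇒ 7;  out={1}∪out(7)={1}
  fail(6) 'bcbbdc': from fail(5)=7 chase 'c': 7→0 ⇒ 0;  out={0}∪out(0)={0}

Run:
pos 0 'b': at 1
pos 1 'c': at 2
pos 2 'b': at 3
pos 3 'b': at 4
pos 4 'd': at 5
pos 5 'c': at 6  ** P0@[0:5]
pos 6 'b': at 1 (fail-walked)
pos 7 'c': at 2
pos 8 'a': at 0 (fail-walked)
pos 9 'c': at 0
pos 10 'b': at 1
pos 11 'c': at 2
pos 12 'b': at 3
pos 13 'b': at 4
pos 14 'd': at 5
pos 15 'c': at 6  ** P0@[10:15]
pos 16 'b': at 1 (fail-walked)
pos 17 'd': at 7
pos 18 'd': at 0 (fail-walked)
pos 19 'b': at 1
pos 20 'a': at 0 (fail-walked)
pos 21 'a': at 0
pos 22 'b': at 1
pos 23 'd': at 7
pos 24 'a': at 8
pos 25 'b': at 9
pos 26 'd': at 10  ** P1@[22:26]
pos 27 'c': at 0 (fail-walked)
pos 28 'b': at 1
pos 29 'd': at 7
pos 30 'a': at 8
pos 31 'b': at 9
pos 32 'd': at 10  ** P1@[28:32]
pos 33 'a': at 8 (fail-walked)
pos 34 'd': at 0 (fail-walked)
pos 35 'b': at 1
pos 36 'b': at 1 (fail-walked)
pos 37 'b': at 1 (fail-walked)
pos 38 'c': at 2
pos 39 'b': at 3
pos 40 'b': at 4
pos 41 'd': at 5
pos 42 'c': at 6  ** P0@[37:42]
pos 43 'c': at 0 (fail-walked)
pos 44 'b': at 1
pos 45 'b': at 1 (fail-walked)
pos 46 'd': at 7
pos 47 'a': at 8
pos 48 'b': at 9
pos 49 'd': at 10  ** P1@[45:49]
pos 50 'b': at 1 (fail-walked)
pos 51 'd': at 7
pos 52 'a': at 8
pos 53 'b': at 9
pos 54 'd': at 10  ** P1@[50:54]
pos 55 'b': at 1 (fail-walked)
pos 56 'c': at 2
pos 57 'b': at 3
pos 58 'd': at 7 (fail-walked)
pos 59 'a': at 8
pos 60 'b': at 9
pos 61 'd': at 10  ** P1@[57:61]

All matches (sorted): [[5,0],[15,0],[26,1],[32,1],[42,0],[49,1],[54,1],[61,1]]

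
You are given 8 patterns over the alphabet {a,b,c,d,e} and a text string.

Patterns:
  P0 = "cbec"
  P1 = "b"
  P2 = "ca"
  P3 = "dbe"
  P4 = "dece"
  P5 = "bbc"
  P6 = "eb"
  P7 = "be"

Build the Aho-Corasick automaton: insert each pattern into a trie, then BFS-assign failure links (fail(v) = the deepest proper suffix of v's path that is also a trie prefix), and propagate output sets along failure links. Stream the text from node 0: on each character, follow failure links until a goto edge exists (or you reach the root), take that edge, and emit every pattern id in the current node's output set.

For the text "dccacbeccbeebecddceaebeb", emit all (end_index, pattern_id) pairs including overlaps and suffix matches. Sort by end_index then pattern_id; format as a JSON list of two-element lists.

Construct AC machine:
Trie nodes:
  0='ε' goto b→5 c→1 d→7 e→15
  1='c' goto a→6 b→2
  2='cb' goto e→3
  3='cbe' goto c→4
  4='cbec' goto ·  ←P0
  5='b' goto b→13 e→17  ←P1
  6='ca' goto ·  ←P2
  7='d' goto b→8 e→10
  8='db' goto e→9
  9='dbe' goto ·  ←P3
  10='de' goto c→11
  11='dec' goto e→12
  12='dece' goto ·  ←P4
  13='bb' goto c→14
  14='bbc' goto ·  ←P5
  15='e' goto b→16
  16='eb' goto ·  ←P6
  17='be' goto ·  ←P7

Failure links (BFS by depth):
  fail(1) 'c': from fail(0)=0 chase 'c': 0 ⇒ 0;  out=∅∪out(0)=∅
  fail(5) 'b': from fail(0)=0 chase 'b': 0 ⇒ 0;  out={1}∪out(0)={1}
  fail(7) 'd': from fail(0)=0 chase 'd': 0 ⇒ 0;  out=∅∪out(0)=∅
  fail(15) 'e': from fail(0)=0 chase 'e': 0 ⇒ 0;  out=∅∪out(0)=∅
  fail(2) 'cb': from fail(1)=0 chase 'b': 0 ⇒ 5;  out=∅∪out(5)={1}
  fail(6) 'ca': from fail(1)=0 chase 'a': 0 ⇒ 0;  out={2}∪out(0)={2}
  fail(8) 'db': from fail(7)=0 chase 'b': 0 ⇒ 5;  out=∅∪out(5)={1}
  fail(10) 'de': from fail(7)=0 chase 'e': 0 ⇒ 15;  out=∅∪out(15)=∅
  fail(13) 'bb': from fail(5)=0 chase 'b': 0 ⇒ 5;  out=∅∪out(5)={1}
  fail(16) 'eb': from fail(15)=0 chase 'b': 0 ⇒ 5;  out={6}∪out(5)={1,6}
  fail(17) 'be': from fail(5)=0 chase 'e': 0 ⇒ 15;  out={7}∪out(15)={7}
  fail(3) 'cbe': from fail(2)=5 chase 'e': 5 ⇒ 17;  out=∅∪out(17)={7}
  fail(9) 'dbe': from fail(8)=5 chase 'e': 5 ⇒ 17;  out={3}∪out(17)={3,7}
  fail(11) 'dec': from fail(10)=15 chase 'c': 15→0 ⇒ 1;  out=∅∪out(1)=∅
  fail(14) 'bbc': from fail(13)=5 chase 'c': 5→0 ⇒ 1;  out={5}∪out(1)={5}
  fail(4) 'cbec': from fail(3)=17 chase 'c': 17→15→0 ⇒ 1;  out={0}∪out(1)={0}
  fail(12) 'dece': from fail(11)=1 chase 'e': 1→0 ⇒ 15;  out={4}∪out(15)={4}

Run:
pos 0 'd': at 7
pos 1 'c': at 1 (via fail)
pos 2 'c': at 1 (via fail)
pos 3 'a': at 6  → match P2@[2:3]
pos 4 'c': at 1 (via fail)
pos 5 'b': at 2  → match P1@[5:5]
pos 6 'e': at 3  → match P7@[5:6]
pos 7 'c': at 4  → match P0@[4:7]
pos 8 'c': at 1 (via fail)
pos 9 'b': at 2  → match P1@[9:9]
pos 10 'e': at 3  → match P7@[9:10]
pos 11 'e': at 15 (via fail)
pos 12 'b': at 16  → match P1@[12:12],P6@[11:12]
pos 13 'e': at 17 (via fail)  → match P7@[12:13]
pos 14 'c': at 1 (via fail)
pos 15 'd': at 7 (via fail)
pos 16 'd': at 7 (via fail)
pos 17 'c': at 1 (via fail)
pos 18 'e': at 15 (via fail)
pos 19 'a': at 0 (via fail)
pos 20 'e': at 15
pos 21 'b': at 16  → match P1@[21:21],P6@[20:21]
pos 22 'e': at 17 (via fail)  → match P7@[21:22]
pos 23 'b': at 16 (via fail)  → match P1@[23:23],P6@[22:23]

Matches: [[3,2],[5,1],[6,7],[7,0],[9,1],[10,7],[12,1],[12,6],[13,7],[21,1],[21,6],[22,7],[23,1],[23,6]]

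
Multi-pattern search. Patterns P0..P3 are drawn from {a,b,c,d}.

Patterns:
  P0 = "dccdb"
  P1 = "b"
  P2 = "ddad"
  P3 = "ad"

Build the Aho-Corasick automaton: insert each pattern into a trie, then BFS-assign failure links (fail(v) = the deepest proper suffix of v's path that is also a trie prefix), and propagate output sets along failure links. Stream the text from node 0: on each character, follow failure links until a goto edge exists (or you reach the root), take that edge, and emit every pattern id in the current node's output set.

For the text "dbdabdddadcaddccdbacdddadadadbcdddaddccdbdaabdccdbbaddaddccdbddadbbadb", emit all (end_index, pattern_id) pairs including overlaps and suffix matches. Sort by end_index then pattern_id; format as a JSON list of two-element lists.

Build:
Trie nodes:
  n0 'ε': a→10 b→6 d→1
  n1 'd': c→2 d→7
  n2 'dc': c→3
  n3 'dcc': d→4
  n4 'dccd': b→5
  n5 'dccdb': ·  ←P0
  n6 'b': ·  ←P1
  n7 'dd': a→8
  n8 'dda': d→9
  n9 'ddad': ·  ←P2
  n10 'a': d→11
  n11 'ad': ·  ←P3

Failure links (BFS by depth):
  n1('d'): parent n0 fail=0; on 'd' 0 → fail=0;  out ∅∪∅=∅
  n6('b'): parent n0 fail=0; on 'b' 0 → fail=0;  out {1}∪∅={1}
  n10('a'): parent n0 fail=0; on 'a' 0 → fail=0;  out ∅∪∅=∅
  n2('dc'): parent n1 fail=0; on 'c' 0 → fail=0;  out ∅∪∅=∅
  n7('dd'): parent n1 fail=0; on 'd' 0 → fail=1;  out ∅∪∅=∅
  n11('ad'): parent n10 fail=0; on 'd' 0 → fail=1;  out {3}∪∅={3}
  n3('dcc'): parent n2 fail=0; on 'c' 0 → fail=0;  out ∅∪∅=∅
  n8('dda'): parent n7 fail=1; on 'a' 1→0 → fail=10;  out ∅∪∅=∅
  n4('dccd'): parent n3 fail=0; on 'd' 0 → fail=1;  out ∅∪∅=∅
  n9('ddad'): parent n8 fail=10; on 'd' 10 → fail=11;  out {2}∪{3}={2,3}
  n5('dccdb'): parent n4 fail=1; on 'b' 1→0 → fail=6;  out {0}∪{1}={0,1}

Run:
i=0 'd': node 0→1
i=1 'b': node 1→6 ·f  emit P1@[1:1]
i=2 'd': node 6→1 ·f
i=3 'a': node 1→10 ·f
i=4 'b': node 10→6 ·f  emit P1@[4:4]
i=5 'd': node 6→1 ·f
i=6 'd': node 1→7
i=7 'd': node 7→7 ·f
i=8 'a': node 7→8
i=9 'd': node 8→9  emit P2@[6:9],P3@[8:9]
i=10 'c': node 9→2 ·f
i=11 'a': node 2→10 ·f
i=12 'd': node 10→11  emit P3@[11:12]
i=13 'd': node 11→7 ·f
i=14 'c': node 7→2 ·f
i=15 'c': node 2→3
i=16 'd': node 3→4
i=17 'b': node 4→5  emit P0@[13:17],P1@[17:17]
i=18 'a': node 5→10 ·f
i=19 'c': node 10→0 ·f
i=20 'd': node 0→1
i=21 'd': node 1→7
i=22 'd': node 7→7 ·f
i=23 'a': node 7→8
i=24 'd': node 8→9  emit P2@[21:24],P3@[23:24]
i=25 'a': node 9→10 ·f
i=26 'd': node 10→11  emit P3@[25:26]
i=27 'a': node 11→10 ·f
i=28 'd': node 10→11  emit P3@[27:28]
i=29 'b': node 11→6 ·f  emit P1@[29:29]
i=30 'c': node 6→0 ·f
i=31 'd': node 0→1
i=32 'd': node 1→7
i=33 'd': node 7→7 ·f
i=34 'a': node 7→8
i=35 'd': node 8→9  emit P2@[32:35],P3@[34:35]
i=36 'd': node 9→7 ·f
i=37 'c': node 7→2 ·f
i=38 'c': node 2→3
i=39 'd': node 3→4
i=40 'b': node 4→5  emit P0@[36:40],P1@[40:40]
i=41 'd': node 5→1 ·f
i=42 'a': node 1→10 ·f
i=43 'a': node 10→10 ·f
i=44 'b': node 10→6 ·f  emit P1@[44:44]
i=45 'd': node 6→1 ·f
i=46 'c': node 1→2
i=47 'c': node 2→3
i=48 'd': node 3→4
i=49 'b': node 4→5  emit P0@[45:49],P1@[49:49]
i=50 'b': node 5→6 ·f  emit P1@[50:50]
i=51 'a': node 6→10 ·f
i=52 'd': node 10→11  emit P3@[51:52]
i=53 'd': node 11→7 ·f
i=54 'a': node 7→8
i=55 'd': node 8→9  emit P2@[52:55],P3@[54:55]
i=56 'd': node 9→7 ·f
i=57 'c': node 7→2 ·f
i=58 'c': node 2→3
i=59 'd': node 3→4
i=60 'b': node 4→5  emit P0@[56:60],P1@[60:60]
i=61 'd': node 5→1 ·f
i=62 'd': node 1→7
i=63 'a': node 7→8
i=64 'd': node 8→9  emit P2@[61:64],P3@[63:64]
i=65 'b': node 9→6 ·f  emit P1@[65:65]
i=66 'b': node 6→6 ·f  emit P1@[66:66]
i=67 'a': node 6→10 ·f
i=68 'd': node 10→11  emit P3@[67:68]
i=69 'b': node 11→6 ·f  emit P1@[69:69]

Result: [[1,1],[4,1],[9,2],[9,3],[12,3],[17,0],[17,1],[24,2],[24,3],[26,3],[28,3],[29,1],[35,2],[35,3],[40,0],[40,1],[44,1],[49,0],[49,1],[50,1],[52,3],[55,2],[55,3],[60,0],[60,1],[64,2],[64,3],[65,1],[66,1],[68,3],[69,1]]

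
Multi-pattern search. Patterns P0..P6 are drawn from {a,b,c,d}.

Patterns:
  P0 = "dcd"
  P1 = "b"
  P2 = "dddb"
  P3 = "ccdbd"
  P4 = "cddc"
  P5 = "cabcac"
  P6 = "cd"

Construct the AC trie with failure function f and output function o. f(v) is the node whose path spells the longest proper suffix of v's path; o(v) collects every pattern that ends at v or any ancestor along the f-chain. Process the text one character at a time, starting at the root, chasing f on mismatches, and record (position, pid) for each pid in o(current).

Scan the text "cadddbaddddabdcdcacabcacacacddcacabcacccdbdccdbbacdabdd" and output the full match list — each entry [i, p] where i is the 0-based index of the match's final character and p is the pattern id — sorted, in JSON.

Build automaton:
Trie (insert patterns):
  0='ε' goto b→4 c→8 d→1
  1='d' goto c→2 d→5
  2='dc' goto d→3
  3='dcd' goto ·  ←P0
  4='b' goto ·  ←P1
  5='dd' goto d→6
  6='ddd' goto b→7
  7='dddb' goto ·  ←P2
  8='c' goto a→16 c→9 d→13
  9='cc' goto d→10
  10='ccd' goto b→11
  11='ccdb' goto d→12
  12='ccdbd' goto ·  ←P3
  13='cd' goto d→14  ←P6
  14='cdd' goto c→15
  15='cddc' goto ·  ←P4
  16='ca' goto b→17
  17='cab' goto c→18
  18='cabc' goto a→19
  19='cabca' goto c→20
  20='cabcac' goto ·  ←P5

BFS fail/out derivation:
  fail(1) 'd': from fail(0)=0 chase 'd': 0 ⇒ 0;  out=∅∪out(0)=∅
  fail(4) 'b': from fail(0)=0 chase 'b': 0 ⇒ 0;  out={1}∪out(0)={1}
  fail(8) 'c': from fail(0)=0 chase 'c': 0 ⇒ 0;  out=∅∪out(0)=∅
  fail(2) 'dc': from fail(1)=0 chase 'c': 0 ⇒ 8;  out=∅∪out(8)=∅
  fail(5) 'dd': from fail(1)=0 chase 'd': 0 ⇒ 1;  out=∅∪out(1)=∅
  fail(9) 'cc': from fail(8)=0 chase 'c': 0 ⇒ 8;  out=∅∪out(8)=∅
  fail(13) 'cd': from fail(8)=0 chase 'd': 0 ⇒ 1;  out={6}∪out(1)={6}
  fail(16) 'ca': from fail(8)=0 chase 'a': 0 ⇒ 0;  out=∅∪out(0)=∅
  fail(3) 'dcd': from fail(2)=8 chase 'd': 8 ⇒ 13;  out={0}∪out(13)={0,6}
  fail(6) 'ddd': from fail(5)=1 chase 'd': 1 ⇒ 5;  out=∅∪out(5)=∅
  fail(10) 'ccd': from fail(9)=8 chase 'd': 8 ⇒ 13;  out=∅∪out(13)={6}
  fail(14) 'cdd': from fail(13)=1 chase 'd': 1 ⇒ 5;  out=∅∪out(5)=∅
  fail(17) 'cab': from fail(16)=0 chase 'b': 0 ⇒ 4;  out=∅∪out(4)={1}
  fail(7) 'dddb': from fail(6)=5 chase 'b': 5→1→0 ⇒ 4;  out={2}∪out(4)={1,2}
  fail(11) 'ccdb': from fail(10)=13 chase 'b': 13→1→0 ⇒ 4;  out=∅∪out(4)={1}
  fail(15) 'cddc': from fail(14)=5 chase 'c': 5→1 ⇒ 2;  out={4}∪out(2)={4}
  fail(18) 'cabc': from fail(17)=4 chase 'c': 4→0 ⇒ 8;  out=∅∪out(8)=∅
  fail(12) 'ccdbd': from fail(11)=4 chase 'd': 4→0 ⇒ 1;  out={3}∪out(1)={3}
  fail(19) 'cabca': from fail(18)=8 chase 'a': 8 ⇒ 16;  out=∅∪out(16)=∅
  fail(20) 'cabcac': from fail(19)=16 chase 'c': 16→0 ⇒ 8;  out={5}∪out(8)={5}

Scan:
[0] read 'c'  n0⇒n8
[1] read 'a'  n8⇒n16
[2] read 'd'  n16⇒n1 (via fail)
[3] read 'd'  n1⇒n5
[4] read 'd'  n5⇒n6
[5] read 'b'  n6⇒n7  emit P1@[5:5],P2@[2:5]
[6] read 'a'  n7⇒n0 (via fail)
[7] read 'd'  n0⇒n1
[8] read 'd'  n1⇒n5
[9] read 'd'  n5⇒n6
[10] read 'd'  n6⇒n6 (via fail)
[11] read 'a'  n6⇒n0 (via fail)
[12] read 'b'  n0⇒n4  emit P1@[12:12]
[13] read 'd'  n4⇒n1 (via fail)
[14] read 'c'  n1⇒n2
[15] read 'd'  n2⇒n3  emit P0@[13:15],P6@[14:15]
[16] read 'c'  n3⇒n2 (via fail)
[17] read 'a'  n2⇒n16 (via fail)
[18] read 'c'  n16⇒n8 (via fail)
[19] read 'a'  n8⇒n16
[20] read 'b'  n16⇒n17  emit P1@[20:20]
[21] read 'c'  n17⇒n18
[22] read 'a'  n18⇒n19
[23] read 'c'  n19⇒n20  emit P5@[18:23]
[24] read 'a'  n20⇒n16 (via fail)
[25] read 'c'  n16⇒n8 (via fail)
[26] read 'a'  n8⇒n16
[27] read 'c'  n16⇒n8 (via fail)
[28] read 'd'  n8⇒n13  emit P6@[27:28]
[29] read 'd'  n13⇒n14
[30] read 'c'  n14⇒n15  emit P4@[27:30]
[31] read 'a'  n15⇒n16 (via fail)
[32] read 'c'  n16⇒n8 (via fail)
[33] read 'a'  n8⇒n16
[34] read 'b'  n16⇒n17  emit P1@[34:34]
[35] read 'c'  n17⇒n18
[36] read 'a'  n18⇒n19
[37] read 'c'  n19⇒n20  emit P5@[32:37]
[38] read 'c'  n20⇒n9 (via fail)
[39] read 'c'  n9⇒n9 (via fail)
[40] read 'd'  n9⇒n10  emit P6@[39:40]
[41] read 'b'  n10⇒n11  emit P1@[41:41]
[42] read 'd'  n11⇒n12  emit P3@[38:42]
[43] read 'c'  n12⇒n2 (via fail)
[44] read 'c'  n2⇒n9 (via fail)
[45] read 'd'  n9⇒n10  emit P6@[44:45]
[46] read 'b'  n10⇒n11  emit P1@[46:46]
[47] read 'b'  n11⇒n4 (via fail)  emit P1@[47:47]
[48] read 'a'  n4⇒n0 (via fail)
[49] read 'c'  n0⇒n8
[50] read 'd'  n8⇒n13  emit P6@[49:50]
[51] read 'a'  n13⇒n0 (via fail)
[52] read 'b'  n0⇒n4  emit P1@[52:52]
[53] read 'd'  n4⇒n1 (via fail)
[54] read 'd'  n1⇒n5

Matches: [[5,1],[5,2],[12,1],[15,0],[15,6],[20,1],[23,5],[28,6],[30,4],[34,1],[37,5],[40,6],[41,1],[42,3],[45,6],[46,1],[47,1],[50,6],[52,1]]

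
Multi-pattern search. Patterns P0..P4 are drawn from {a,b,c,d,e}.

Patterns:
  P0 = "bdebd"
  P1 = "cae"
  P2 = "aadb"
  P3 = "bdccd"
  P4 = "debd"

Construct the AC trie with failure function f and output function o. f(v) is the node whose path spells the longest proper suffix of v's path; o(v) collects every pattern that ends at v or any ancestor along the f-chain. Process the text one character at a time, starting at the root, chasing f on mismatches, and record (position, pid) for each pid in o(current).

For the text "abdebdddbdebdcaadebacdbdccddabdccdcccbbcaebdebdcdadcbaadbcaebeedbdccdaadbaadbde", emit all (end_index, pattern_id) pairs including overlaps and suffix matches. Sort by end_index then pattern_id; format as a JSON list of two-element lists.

Build automaton:
Trie (insert patterns):
  n0 'ε': a→9 b→1 c→6 d→16
  n1 'b': d→2
  n2 'bd': c→13 e→3
  n3 'bde': b→4
  n4 'bdeb': d→5
  n5 'bdebd': ·  [P0 ends]
  n6 'c': a→7
  n7 'ca': e→8
  n8 'cae': ·  [P1 ends]
  n9 'a': a→10
  n10 'aa': d→11
  n11 'aad': b→12
  n12 'aadb': ·  [P2 ends]
  n13 'bdc': c→14
  n14 'bdcc': d→15
  n15 'bdccd': ·  [P3 ends]
  n16 'd': e→17
  n17 'de': b→18
  n18 'deb': d→19
  n19 'debd': ·  [P4 ends]

Failure links (BFS by depth):
  fail(1) 'b': from fail(0)=0 chase 'b': 0 ⇒ 0;  out=∅∪out(0)=∅
  fail(6) 'c': from fail(0)=0 chase 'c': 0 ⇒ 0;  out=∅∪out(0)=∅
  fail(9) 'a': from fail(0)=0 chase 'a': 0 ⇒ 0;  out=∅∪out(0)=∅
  fail(16) 'd': from fail(0)=0 chase 'd': 0 ⇒ 0;  out=∅∪out(0)=∅
  fail(2) 'bd': from fail(1)=0 chase 'd': 0 ⇒ 16;  out=∅∪out(16)=∅
  fail(7) 'ca': from fail(6)=0 chase 'a': 0 ⇒ 9;  out=∅∪out(9)=∅
  fail(10) 'aa': from fail(9)=0 chase 'a': 0 ⇒ 9;  out=∅∪out(9)=∅
  fail(17) 'de': from fail(16)=0 chase 'e': 0 ⇒ 0;  out=∅∪out(0)=∅
  fail(3) 'bde': from fail(2)=16 chase 'e': 16 ⇒ 17;  out=∅∪out(17)=∅
  fail(8) 'cae': from fail(7)=9 chase 'e': 9→0 ⇒ 0;  out={1}∪out(0)={1}
  fail(11) 'aad': from fail(10)=9 chase 'd': 9→0 ⇒ 16;  out=∅∪out(16)=∅
  fail(13) 'bdc': from fail(2)=16 chase 'c': 16→0 ⇒ 6;  out=∅∪out(6)=∅
  fail(18) 'deb': from fail(17)=0 chase 'b': 0 ⇒ 1;  out=∅∪out(1)=∅
  fail(4) 'bdeb': from fail(3)=17 chase 'b': 17 ⇒ 18;  out=∅∪out(18)=∅
  fail(12) 'aadb': from fail(11)=16 chase 'b': 16→0 ⇒ 1;  out={2}∪out(1)={2}
  fail(14) 'bdcc': from fail(13)=6 chase 'c': 6→0 ⇒ 6;  out=∅∪out(6)=∅
  fail(19) 'debd': from fail(18)=1 chase 'd': 1 ⇒ 2;  out={4}∪out(2)={4}
  fail(5) 'bdebd': from fail(4)=18 chase 'd': 18 ⇒ 19;  out={0}∪out(19)={0,4}
  fail(15) 'bdccd': from fail(14)=6 chase 'd': 6→0 ⇒ 16;  out={3}∪out(16)={3}

Scan:
[0] read 'a'  n0⇒n9
[1] read 'b'  n9⇒n1 (via fail)
[2] read 'd'  n1⇒n2
[3] read 'e'  n2⇒n3
[4] read 'b'  n3⇒n4
[5] read 'd'  n4⇒n5  ** P0@[1:5],P4@[2:5]
[6] read 'd'  n5⇒n16 (via fail)
[7] read 'd'  n16⇒n16 (via fail)
[8] read 'b'  n16⇒n1 (via fail)
[9] read 'd'  n1⇒n2
[10] read 'e'  n2⇒n3
[11] read 'b'  n3⇒n4
[12] read 'd'  n4⇒n5  ** P0@[8:12],P4@[9:12]
[13] read 'c'  n5⇒n13 (via fail)
[14] read 'a'  n13⇒n7 (via fail)
[15] read 'a'  n7⇒n10 (via fail)
[16] read 'd'  n10⇒n11
[17] read 'e'  n11⇒n17 (via fail)
[18] read 'b'  n17⇒n18
[19] read 'a'  n18⇒n9 (via fail)
[20] read 'c'  n9⇒n6 (via fail)
[21] read 'd'  n6⇒n16 (via fail)
[22] read 'b'  n16⇒n1 (via fail)
[23] read 'd'  n1⇒n2
[24] read 'c'  n2⇒n13
[25] read 'c'  n13⇒n14
[26] read 'd'  n14⇒n15  ** P3@[22:26]
[27] read 'd'  n15⇒n16 (via fail)
[28] read 'a'  n16⇒n9 (via fail)
[29] read 'b'  n9⇒n1 (via fail)
[30] read 'd'  n1⇒n2
[31] read 'c'  n2⇒n13
[32] read 'c'  n13⇒n14
[33] read 'd'  n14⇒n15  ** P3@[29:33]
[34] read 'c'  n15⇒n6 (via fail)
[35] read 'c'  n6⇒n6 (via fail)
[36] read 'c'  n6⇒n6 (via fail)
[37] read 'b'  n6⇒n1 (via fail)
[38] read 'b'  n1⇒n1 (via fail)
[39] read 'c'  n1⇒n6 (via fail)
[40] read 'a'  n6⇒n7
[41] read 'e'  n7⇒n8  ** P1@[39:41]
[42] read 'b'  n8⇒n1 (via fail)
[43] read 'd'  n1⇒n2
[44] read 'e'  n2⇒n3
[45] read 'b'  n3⇒n4
[46] read 'd'  n4⇒n5  ** P0@[42:46],P4@[43:46]
[47] read 'c'  n5⇒n13 (via fail)
[48] read 'd'  n13⇒n16 (via fail)
[49] read 'a'  n16⇒n9 (via fail)
[50] read 'd'  n9⇒n16 (via fail)
[51] read 'c'  n16⇒n6 (via fail)
[52] read 'b'  n6⇒n1 (via fail)
[53] read 'a'  n1⇒n9 (via fail)
[54] read 'a'  n9⇒n10
[55] read 'd'  n10⇒n11
[56] read 'b'  n11⇒n12  ** P2@[53:56]
[57] read 'c'  n12⇒n6 (via fail)
[58] read 'a'  n6⇒n7
[59] read 'e'  n7⇒n8  ** P1@[57:59]
[60] read 'b'  n8⇒n1 (via fail)
[61] read 'e'  n1⇒n0 (via fail)
[62] read 'e'  n0⇒n0
[63] read 'd'  n0⇒n16
[64] read 'b'  n16⇒n1 (via fail)
[65] read 'd'  n1⇒n2
[66] read 'c'  n2⇒n13
[67] read 'c'  n13⇒n14
[68] read 'd'  n14⇒n15  ** P3@[64:68]
[69] read 'a'  n15⇒n9 (via fail)
[70] read 'a'  n9⇒n10
[71] read 'd'  n10⇒n11
[72] read 'b'  n11⇒n12  ** P2@[69:72]
[73] read 'a'  n12⇒n9 (via fail)
[74] read 'a'  n9⇒n10
[75] read 'd'  n10⇒n11
[76] read 'b'  n11⇒n12  ** P2@[73:76]
[77] read 'd'  n12⇒n2 (via fail)
[78] read 'e'  n2⇒n3

All matches (sorted): [[5,0],[5,4],[12,0],[12,4],[26,3],[33,3],[41,1],[46,0],[46,4],[56,2],[59,1],[68,3],[72,2],[76,2]]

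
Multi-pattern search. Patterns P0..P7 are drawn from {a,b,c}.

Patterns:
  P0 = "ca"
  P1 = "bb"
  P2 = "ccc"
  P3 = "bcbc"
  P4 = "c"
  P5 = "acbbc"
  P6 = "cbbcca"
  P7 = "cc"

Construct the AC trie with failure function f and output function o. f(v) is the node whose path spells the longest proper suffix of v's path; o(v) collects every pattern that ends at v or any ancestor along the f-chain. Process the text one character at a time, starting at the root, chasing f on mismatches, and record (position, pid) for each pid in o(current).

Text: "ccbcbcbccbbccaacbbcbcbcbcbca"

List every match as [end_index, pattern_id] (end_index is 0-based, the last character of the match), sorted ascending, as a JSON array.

Build automaton:
Trie nodes:
  n0 'ε': a→10 b→3 c→1
  n1 'c': a→2 b→15 c→5  ←P4
  n2 'ca': ·  ←P0
  n3 'b': b→4 c→7
  n4 'bb': ·  ←P1
  n5 'cc': c→6  ←P7
  n6 'ccc': ·  ←P2
  n7 'bc': b→8
  n8 'bcb': c→9
  n9 'bcbc': ·  ←P3
  n10 'a': c→11
  n11 'ac': b→12
  n12 'acb': b→13
  n13 'acbb': c→14
  n14 'acbbc': ·  ←P5
  n15 'cb': b→16
  n16 'cbb': c→17
  n17 'cbbc': c→18
  n18 'cbbcc': a→19
  n19 'cbbcca': ·  ←P6

Failure links (BFS by depth):
  fail(1) 'c': from fail(0)=0 chase 'c': 0 ⇒ 0;  out={4}∪out(0)={4}
  fail(3) 'b': from fail(0)=0 chase 'b': 0 ⇒ 0;  out=∅∪out(0)=∅
  fail(10) 'a': from fail(0)=0 chase 'a': 0 ⇒ 0;  out=∅∪out(0)=∅
  fail(2) 'ca': from fail(1)=0 chase 'a': 0 ⇒ 10;  out={0}∪out(10)={0}
  fail(4) 'bb': from fail(3)=0 chase 'b': 0 ⇒ 3;  out={1}∪out(3)={1}
  fail(5) 'cc': from fail(1)=0 chase 'c': 0 ⇒ 1;  out={7}∪out(1)={4,7}
  fail(7) 'bc': from fail(3)=0 chase 'c': 0 ⇒ 1;  out=∅∪out(1)={4}
  fail(11) 'ac': from fail(10)=0 chase 'c': 0 ⇒ 1;  out=∅∪out(1)={4}
  fail(15) 'cb': from fail(1)=0 chase 'b': 0 ⇒ 3;  out=∅∪out(3)=∅
  fail(6) 'ccc': from fail(5)=1 chase 'c': 1 ⇒ 5;  out={2}∪out(5)={2,4,7}
  fail(8) 'bcb': from fail(7)=1 chase 'b': 1 ⇒ 15;  out=∅∪out(15)=∅
  fail(12) 'acb': from fail(11)=1 chase 'b': 1 ⇒ 15;  out=∅∪out(15)=∅
  fail(16) 'cbb': from fail(15)=3 chase 'b': 3 ⇒ 4;  out=∅∪out(4)={1}
  fail(9) 'bcbc': from fail(8)=15 chase 'c': 15→3 ⇒ 7;  out={3}∪out(7)={3,4}
  fail(13) 'acbb': from fail(12)=15 chase 'b': 15 ⇒ 16;  out=∅∪out(16)={1}
  fail(17) 'cbbc': from fail(16)=4 chase 'c': 4→3 ⇒ 7;  out=∅∪out(7)={4}
  fail(14) 'acbbc': from fail(13)=16 chase 'c': 16 ⇒ 17;  out={5}∪out(17)={4,5}
  fail(18) 'cbbcc': from fail(17)=7 chase 'c': 7→1 ⇒ 5;  out=∅∪out(5)={4,7}
  fail(19) 'cbbcca': from fail(18)=5 chase 'a': 5→1 ⇒ 2;  out={6}∪out(2)={0,6}

Text stream:
i=0 'c': node 0→1  emit P4@[0:0]
i=1 'c': node 1→5  emit P4@[1:1],P7@[0:1]
i=2 'b': node 5→15 (via fail)
i=3 'c': node 15→7 (via fail)  emit P4@[3:3]
i=4 'b': node 7→8
i=5 'c': node 8→9  emit P3@[2:5],P4@[5:5]
i=6 'b': node 9→8 (via fail)
i=7 'c': node 8→9  emit P3@[4:7],P4@[7:7]
i=8 'c': node 9→5 (via fail)  emit P4@[8:8],P7@[7:8]
i=9 'b': node 5→15 (via fail)
i=10 'b': node 15→16  emit P1@[9:10]
i=11 'c': node 16→17  emit P4@[11:11]
i=12 'c': node 17→18  emit P4@[12:12],P7@[11:12]
i=13 'a': node 18→19  emit P0@[12:13],P6@[8:13]
i=14 'a': node 19→10 (via fail)
i=15 'c': node 10→11  emit P4@[15:15]
i=16 'b': node 11→12
i=17 'b': node 12→13  emit P1@[16:17]
i=18 'c': node 13→14  emit P4@[18:18],P5@[14:18]
i=19 'b': node 14→8 (via fail)
i=20 'c': node 8→9  emit P3@[17:20],P4@[20:20]
i=21 'b': node 9→8 (via fail)
i=22 'c': node 8→9  emit P3@[19:22],P4@[22:22]
i=23 'b': node 9→8 (via fail)
i=24 'c': node 8→9  emit P3@[21:24],P4@[24:24]
i=25 'b': node 9→8 (via fail)
i=26 'c': node 8→9  emit P3@[23:26],P4@[26:26]
i=27 'a': node 9→2 (via fail)  emit P0@[26:27]

Result: [[0,4],[1,4],[1,7],[3,4],[5,3],[5,4],[7,3],[7,4],[8,4],[8,7],[10,1],[11,4],[12,4],[12,7],[13,0],[13,6],[15,4],[17,1],[18,4],[18,5],[20,3],[20,4],[22,3],[22,4],[24,3],[24,4],[26,3],[26,4],[27,0]]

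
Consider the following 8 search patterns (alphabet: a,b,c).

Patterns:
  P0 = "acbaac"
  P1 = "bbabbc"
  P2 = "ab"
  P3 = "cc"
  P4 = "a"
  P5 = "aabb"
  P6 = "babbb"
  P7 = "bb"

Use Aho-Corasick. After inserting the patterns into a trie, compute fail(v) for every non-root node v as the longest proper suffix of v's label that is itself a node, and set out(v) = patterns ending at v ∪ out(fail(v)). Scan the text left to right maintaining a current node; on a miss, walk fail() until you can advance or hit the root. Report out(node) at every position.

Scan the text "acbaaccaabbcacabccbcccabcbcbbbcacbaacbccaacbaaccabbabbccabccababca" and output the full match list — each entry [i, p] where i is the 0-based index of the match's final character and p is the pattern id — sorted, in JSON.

Build automaton:
Trie nodes:
  n0 'ε': a→1 b→7 c→14
  n1 'a': a→16 b→13 c→2  ←P4
  n2 'ac': b→3
  n3 'acb': a→4
  n4 'acba': a→5
  n5 'acbaa': c→6
  n6 'acbaac': ·  ←P0
  n7 'b': a→19 b→8
  n8 'bb': a→9  ←P7
  n9 'bba': b→10
  n10 'bbab': b→11
  n11 'bbabb': c→12
  n12 'bbabbc': ·  ←P1
  n13 'ab': ·  ←P2
  n14 'c': c→15
  n15 'cc': ·  ←P3
  n16 'aa': b→17
  n17 'aab': b→18
  n18 'aabb': ·  ←P5
  n19 'ba': b→20
  n20 'bab': b→21
  n21 'babb': b→22
  n22 'babbb': ·  ←P6

Failure links (BFS by depth):
  n1('a'): parent n0 fail=0; on 'a' 0 → fail=0;  out {4}∪∅={4}
  n7('b'): parent n0 fail=0; on 'b' 0 → fail=0;  out ∅∪∅=∅
  n14('c'): parent n0 fail=0; on 'c' 0 → fail=0;  out ∅∪∅=∅
  n2('ac'): parent n1 fail=0; on 'c' 0 → fail=14;  out ∅∪∅=∅
  n8('bb'): parent n7 fail=0; on 'b' 0 → fail=7;  out {7}∪∅={7}
  n13('ab'): parent n1 fail=0; on 'b' 0 → fail=7;  out {2}∪∅={2}
  n15('cc'): parent n14 fail=0; on 'c' 0 → fail=14;  out {3}∪∅={3}
  n16('aa'): parent n1 fail=0; on 'a' 0 → fail=1;  out ∅∪{4}={4}
  n19('ba'): parent n7 fail=0; on 'a' 0 → fail=1;  out ∅∪{4}={4}
  n3('acb'): parent n2 fail=14; on 'b' 14→0 → fail=7;  out ∅∪∅=∅
  n9('bba'): parent n8 fail=7; on 'a' 7 → fail=19;  out ∅∪{4}={4}
  n17('aab'): parent n16 fail=1; on 'b' 1 → fail=13;  out ∅∪{2}={2}
  n20('bab'): parent n19 fail=1; on 'b' 1 → fail=13;  out ∅∪{2}={2}
  n4('acba'): parent n3 fail=7; on 'a' 7 → fail=19;  out ∅∪{4}={4}
  n10('bbab'): parent n9 fail=19; on 'b' 19 → fail=20;  out ∅∪{2}={2}
  n18('aabb'): parent n17 fail=13; on 'b' 13→7 → fail=8;  out {5}∪{7}={5,7}
  n21('babb'): parent n20 fail=13; on 'b' 13→7 → fail=8;  out ∅∪{7}={7}
  n5('acbaa'): parent n4 fail=19; on 'a' 19→1 → fail=16;  out ∅∪{4}={4}
  n11('bbabb'): parent n10 fail=20; on 'b' 20 → fail=21;  out ∅∪{7}={7}
  n22('babbb'): parent n21 fail=8; on 'b' 8→7 → fail=8;  out {6}∪{7}={6,7}
  n6('acbaac'): parent n5 fail=16; on 'c' 16→1 → fail=2;  out {0}∪∅={0}
  n12('bbabbc'): parent n11 fail=21; on 'c' 21→8→7→0 → fail=14;  out {1}∪∅={1}

Text stream:
i=0 'a': node 0→1  emit P4@[0:0]
i=1 'c': node 1→2
i=2 'b': node 2→3
i=3 'a': node 3→4  emit P4@[3:3]
i=4 'a': node 4→5  emit P4@[4:4]
i=5 'c': node 5→6  emit P0@[0:5]
i=6 'c': node 6→15 ·f  emit P3@[5:6]
i=7 'a': node 15→1 ·f  emit P4@[7:7]
i=8 'a': node 1→16  emit P4@[8:8]
i=9 'b': node 16→17  emit P2@[8:9]
i=10 'b': node 17→18  emit P5@[7:10],P7@[9:10]
i=11 'c': node 18→14 ·f
i=12 'a': node 14→1 ·f  emit P4@[12:12]
i=13 'c': node 1→2
i=14 'a': node 2→1 ·f  emit P4@[14:14]
i=15 'b': node 1→13  emit P2@[14:15]
i=16 'c': node 13→14 ·f
i=17 'c': node 14→15  emit P3@[16:17]
i=18 'b': node 15→7 ·f
i=19 'c': node 7→14 ·f
i=20 'c': node 14→15  emit P3@[19:20]
i=21 'c': node 15→15 ·f  emit P3@[20:21]
i=22 'a': node 15→1 ·f  emit P4@[22:22]
i=23 'b': node 1→13  emit P2@[22:23]
i=24 'c': node 13→14 ·f
i=25 'b': node 14→7 ·f
i=26 'c': node 7→14 ·f
i=27 'b': node 14→7 ·f
i=28 'b': node 7→8  emit P7@[27:28]
i=29 'b': node 8→8 ·f  emit P7@[28:29]
i=30 'c': node 8→14 ·f
i=31 'a': node 14→1 ·f  emit P4@[31:31]
i=32 'c': node 1→2
i=33 'b': node 2→3
i=34 'a': node 3→4  emit P4@[34:34]
i=35 'a': node 4→5  emit P4@[35:35]
i=36 'c': node 5→6  emit P0@[31:36]
i=37 'b': node 6→3 ·f
i=38 'c': node 3→14 ·f
i=39 'c': node 14→15  emit P3@[38:39]
i=40 'a': node 15→1 ·f  emit P4@[40:40]
i=41 'a': node 1→16  emit P4@[41:41]
i=42 'c': node 16→2 ·f
i=43 'b': node 2→3
i=44 'a': node 3→4  emit P4@[44:44]
i=45 'a': node 4→5  emit P4@[45:45]
i=46 'c': node 5→6  emit P0@[41:46]
i=47 'c': node 6→15 ·f  emit P3@[46:47]
i=48 'a': node 15→1 ·f  emit P4@[48:48]
i=49 'b': node 1→13  emit P2@[48:49]
i=50 'b': node 13→8 ·f  emit P7@[49:50]
i=51 'a': node 8→9  emit P4@[51:51]
i=52 'b': node 9→10  emit P2@[51:52]
i=53 'b': node 10→11  emit P7@[52:53]
i=54 'c': node 11→12  emit P1@[49:54]
i=55 'c': node 12→15 ·f  emit P3@[54:55]
i=56 'a': node 15→1 ·f  emit P4@[56:56]
i=57 'b': node 1→13  emit P2@[56:57]
i=58 'c': node 13→14 ·f
i=59 'c': node 14→15  emit P3@[58:59]
i=60 'a': node 15→1 ·f  emit P4@[60:60]
i=61 'b': node 1→13  emit P2@[60:61]
i=62 'a': node 13→19 ·f  emit P4@[62:62]
i=63 'b': node 19→20  emit P2@[62:63]
i=64 'c': node 20→14 ·f
i=65 'a': node 14→1 ·f  emit P4@[65:65]

Matches: [[0,4],[3,4],[4,4],[5,0],[6,3],[7,4],[8,4],[9,2],[10,5],[10,7],[12,4],[14,4],[15,2],[17,3],[20,3],[21,3],[22,4],[23,2],[28,7],[29,7],[31,4],[34,4],[35,4],[36,0],[39,3],[40,4],[41,4],[44,4],[45,4],[46,0],[47,3],[48,4],[49,2],[50,7],[51,4],[52,2],[53,7],[54,1],[55,3],[56,4],[57,2],[59,3],[60,4],[61,2],[62,4],[63,2],[65,4]]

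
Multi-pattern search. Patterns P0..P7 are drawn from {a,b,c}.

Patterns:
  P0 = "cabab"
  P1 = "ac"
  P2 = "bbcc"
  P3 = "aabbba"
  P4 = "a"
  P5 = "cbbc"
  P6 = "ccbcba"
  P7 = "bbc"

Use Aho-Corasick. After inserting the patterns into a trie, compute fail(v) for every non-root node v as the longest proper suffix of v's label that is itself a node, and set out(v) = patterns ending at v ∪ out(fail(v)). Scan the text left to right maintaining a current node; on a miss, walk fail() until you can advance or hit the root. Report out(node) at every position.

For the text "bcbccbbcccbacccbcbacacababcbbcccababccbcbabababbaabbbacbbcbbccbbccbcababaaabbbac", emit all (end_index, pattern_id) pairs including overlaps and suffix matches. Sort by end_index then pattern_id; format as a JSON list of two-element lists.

Build:
Trie (insert patterns):
  n0 'ε': a→6 b→8 c→1
  n1 'c': a→2 b→17 c→20
  n2 'ca': b→3
  n3 'cab': a→4
  n4 'caba': b→5
  n5 'cabab': ·  ←P0
  n6 'a': a→12 c→7  ←P4
  n7 'ac': ·  ←P1
  n8 'b': b→9
  n9 'bb': c→10
  n10 'bbc': c→11  ←P7
  n11 'bbcc': ·  ←P2
  n12 'aa': b→13
  n13 'aab': b→14
  n14 'aabb': b→15
  n15 'aabbb': a→16
  n16 'aabbba': ·  ←P3
  n17 'cb': b→18
  n18 'cbb': c→19
  n19 'cbbc': ·  ←P5
  n20 'cc': b→21
  n21 'ccb': c→22
  n22 'ccbc': b→23
  n23 'ccbcb': a→24
  n24 'ccbcba': ·  ←P6

BFS fail/out derivation:
  n1('c'): parent n0 fail=0; on 'c' 0 → fail=0;  out ∅∪∅=∅
  n6('a'): parent n0 fail=0; on 'a' 0 → fail=0;  out {4}∪∅={4}
  n8('b'): parent n0 fail=0; on 'b' 0 → fail=0;  out ∅∪∅=∅
  n2('ca'): parent n1 fail=0; on 'a' 0 → fail=6;  out ∅∪{4}={4}
  n7('ac'): parent n6 fail=0; on 'c' 0 → fail=1;  out {1}∪∅={1}
  n9('bb'): parent n8 fail=0; on 'b' 0 → fail=8;  out ∅∪∅=∅
  n12('aa'): parent n6 fail=0; on 'a' 0 → fail=6;  out ∅∪{4}={4}
  n17('cb'): parent n1 fail=0; on 'b' 0 → fail=8;  out ∅∪∅=∅
  n20('cc'): parent n1 fail=0; on 'c' 0 → fail=1;  out ∅∪∅=∅
  n3('cab'): parent n2 fail=6; on 'b' 6→0 → fail=8;  out ∅∪∅=∅
  n10('bbc'): parent n9 fail=8; on 'c' 8→0 → fail=1;  out {7}∪∅={7}
  n13('aab'): parent n12 fail=6; on 'b' 6→0 → fail=8;  out ∅∪∅=∅
  n18('cbb'): parent n17 fail=8; on 'b' 8 → fail=9;  out ∅∪∅=∅
  n21('ccb'): parent n20 fail=1; on 'b' 1 → fail=17;  out ∅∪∅=∅
  n4('caba'): parent n3 fail=8; on 'a' 8→0 → fail=6;  out ∅∪{4}={4}
  n11('bbcc'): parent n10 fail=1; on 'c' 1 → fail=20;  out {2}∪∅={2}
  n14('aabb'): parent n13 fail=8; on 'b' 8 → fail=9;  out ∅∪∅=∅
  n19('cbbc'): parent n18 fail=9; on 'c' 9 → fail=10;  out {5}∪{7}={5,7}
  n22('ccbc'): parent n21 fail=17; on 'c' 17→8→0 → fail=1;  out ∅∪∅=∅
  n5('cabab'): parent n4 fail=6; on 'b' 6→0 → fail=8;  out {0}∪∅={0}
  n15('aabbb'): parent n14 fail=9; on 'b' 9→8 → fail=9;  out ∅∪∅=∅
  n23('ccbcb'): parent n22 fail=1; on 'b' 1 → fail=17;  out ∅∪∅=∅
  n16('aabbba'): parent n15 fail=9; on 'a' 9→8→0 → fail=6;  out {3}∪{4}={3,4}
  n24('ccbcba'): parent n23 fail=17; on 'a' 17→8→0 → fail=6;  out {6}∪{4}={4,6}

Run:
i=0 'b': node 0→8
i=1 'c': node 8→1 ·f
i=2 'b': node 1→17
i=3 'c': node 17→1 ·f
i=4 'c': node 1→20
i=5 'b': node 20→21
i=6 'b': node 21→18 ·f
i=7 'c': node 18→19  ** P5@[4:7],P7@[5:7]
i=8 'c': node 19→11 ·f  ** P2@[5:8]
i=9 'c': node 11→20 ·f
i=10 'b': node 20→21
i=11 'a': node 21→6 ·f  ** P4@[11:11]
i=12 'c': node 6→7  ** P1@[11:12]
i=13 'c': node 7→20 ·f
i=14 'c': node 20→20 ·f
i=15 'b': node 20→21
i=16 'c': node 21→22
i=17 'b': node 22→23
i=18 'a': node 23→24  ** P4@[18:18],P6@[13:18]
i=19 'c': node 24→7 ·f  ** P1@[18:19]
i=20 'a': node 7→2 ·f  ** P4@[20:20]
i=21 'c': node 2→7 ·f  ** P1@[20:21]
i=22 'a': node 7→2 ·f  ** P4@[22:22]
i=23 'b': node 2→3
i=24 'a': node 3→4  ** P4@[24:24]
i=25 'b': node 4→5  ** P0@[21:25]
i=26 'c': node 5→1 ·f
i=27 'b': node 1→17
i=28 'b': node 17→18
i=29 'c': node 18→19  ** P5@[26:29],P7@[27:29]
i=30 'c': node 19→11 ·f  ** P2@[27:30]
i=31 'c': node 11→20 ·f
i=32 'a': node 20→2 ·f  ** P4@[32:32]
i=33 'b': node 2→3
i=34 'a': node 3→4  ** P4@[34:34]
i=35 'b': node 4→5  ** P0@[31:35]
i=36 'c': node 5→1 ·f
i=37 'c': node 1→20
i=38 'b': node 20→21
i=39 'c': node 21→22
i=40 'b': node 22→23
i=41 'a': node 23→24  ** P4@[41:41],P6@[36:41]
i=42 'b': node 24→8 ·f
i=43 'a': node 8→6 ·f  ** P4@[43:43]
i=44 'b': node 6→8 ·f
i=45 'a': node 8→6 ·f  ** P4@[45:45]
i=46 'b': node 6→8 ·f
i=47 'b': node 8→9
i=48 'a': node 9→6 ·f  ** P4@[48:48]
i=49 'a': node 6→12  ** P4@[49:49]
i=50 'b': node 12→13
i=51 'b': node 13→14
i=52 'b': node 14→15
i=53 'a': node 15→16  ** P3@[48:53],P4@[53:53]
i=54 'c': node 16→7 ·f  ** P1@[53:54]
i=55 'b': node 7→17 ·f
i=56 'b': node 17→18
i=57 'c': node 18→19  ** P5@[54:57],P7@[55:57]
i=58 'b': node 19→17 ·f
i=59 'b': node 17→18
i=60 'c': node 18→19  ** P5@[57:60],P7@[58:60]
i=61 'c': node 19→11 ·f  ** P2@[58:61]
i=62 'b': node 11→21 ·f
i=63 'b': node 21→18 ·f
i=64 'c': node 18→19  ** P5@[61:64],P7@[62:64]
i=65 'c': node 19→11 ·f  ** P2@[62:65]
i=66 'b': node 11→21 ·f
i=67 'c': node 21→22
i=68 'a': node 22→2 ·f  ** P4@[68:68]
i=69 'b': node 2→3
i=70 'a': node 3→4  ** P4@[70:70]
i=71 'b': node 4→5  ** P0@[67:71]
i=72 'a': node 5→6 ·f  ** P4@[72:72]
i=73 'a': node 6→12  ** P4@[73:73]
i=74 'a': node 12→12 ·f  ** P4@[74:74]
i=75 'b': node 12→13
i=76 'b': node 13→14
i=77 'b': node 14→15
i=78 'a': node 15→16  ** P3@[73:78],P4@[78:78]
i=79 'c': node 16→7 ·f  ** P1@[78:79]

Matches: [[7,5],[7,7],[8,2],[11,4],[12,1],[18,4],[18,6],[19,1],[20,4],[21,1],[22,4],[24,4],[25,0],[29,5],[29,7],[30,2],[32,4],[34,4],[35,0],[41,4],[41,6],[43,4],[45,4],[48,4],[49,4],[53,3],[53,4],[54,1],[57,5],[57,7],[60,5],[60,7],[61,2],[64,5],[64,7],[65,2],[68,4],[70,4],[71,0],[72,4],[73,4],[74,4],[78,3],[78,4],[79,1]]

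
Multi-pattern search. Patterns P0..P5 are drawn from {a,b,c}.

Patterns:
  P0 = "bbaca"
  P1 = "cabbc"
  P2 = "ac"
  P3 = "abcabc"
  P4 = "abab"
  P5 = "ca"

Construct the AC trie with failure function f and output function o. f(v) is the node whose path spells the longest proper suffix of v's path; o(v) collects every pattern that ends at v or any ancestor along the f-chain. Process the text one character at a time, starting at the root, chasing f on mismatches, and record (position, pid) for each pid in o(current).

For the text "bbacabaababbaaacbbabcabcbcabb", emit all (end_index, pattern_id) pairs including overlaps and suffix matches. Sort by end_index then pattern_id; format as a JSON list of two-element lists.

Build automaton:
Trie (insert patterns):
  n0 'ε': a→11 b→1 c→6
  n1 'b': b→2
  n2 'bb': a→3
  n3 'bba': c→4
  n4 'bbac': a→5
  n5 'bbaca': ·  [P0 ends]
  n6 'c': a→7
  n7 'ca': b→8  [P5 ends]
  n8 'cab': b→9
  n9 'cabb': c→10
  n10 'cabbc': ·  [P1 ends]
  n11 'a': b→13 c→12
  n12 'ac': ·  [P2 ends]
  n13 'ab': a→18 c→14
  n14 'abc': a→15
  n15 'abca': b→16
  n16 'abcab': c→17
  n17 'abcabc': ·  [P3 ends]
  n18 'aba': b→19
  n19 'abab': ·  [P4 ends]

BFS fail/out derivation:
  fail(1) 'b': from fail(0)=0 chase 'b': 0 ⇒ 0;  out=∅∪out(0)=∅
  fail(6) 'c': from fail(0)=0 chase 'c': 0 ⇒ 0;  out=∅∪out(0)=∅
  fail(11) 'a': from fail(0)=0 chase 'a': 0 ⇒ 0;  out=∅∪out(0)=∅
  fail(2) 'bb': from fail(1)=0 chase 'b': 0 ⇒ 1;  out=∅∪out(1)=∅
  fail(7) 'ca': from fail(6)=0 chase 'a': 0 ⇒ 11;  out={5}∪out(11)={5}
  fail(12) 'ac': from fail(11)=0 chase 'c': 0 ⇒ 6;  out={2}∪out(6)={2}
  fail(13) 'ab': from fail(11)=0 chase 'b': 0 ⇒ 1;  out=∅∪out(1)=∅
  fail(3) 'bba': from fail(2)=1 chase 'a': 1→0 ⇒ 11;  out=∅∪out(11)=∅
  fail(8) 'cab': from fail(7)=11 chase 'b': 11 ⇒ 13;  out=∅∪out(13)=∅
  fail(14) 'abc': from fail(13)=1 chase 'c': 1→0 ⇒ 6;  out=∅∪out(6)=∅
  fail(18) 'aba': from fail(13)=1 chase 'a': 1→0 ⇒ 11;  out=∅∪out(11)=∅
  fail(4) 'bbac': from fail(3)=11 chase 'c': 11 ⇒ 12;  out=∅∪out(12)={2}
  fail(9) 'cabb': from fail(8)=13 chase 'b': 13→1 ⇒ 2;  out=∅∪out(2)=∅
  fail(15) 'abca': from fail(14)=6 chase 'a': 6 ⇒ 7;  out=∅∪out(7)={5}
  fail(19) 'abab': from fail(18)=11 chase 'b': 11 ⇒ 13;  out={4}∪out(13)={4}
  fail(5) 'bbaca': from fail(4)=12 chase 'a': 12→6 ⇒ 7;  out={0}∪out(7)={0,5}
  fail(10) 'cabbc': from fail(9)=2 chase 'c': 2→1→0 ⇒ 6;  out={1}∪out(6)={1}
  fail(16) 'abcab': from fail(15)=7 chase 'b': 7 ⇒ 8;  out=∅∪out(8)=∅
  fail(17) 'abcabc': from fail(16)=8 chase 'c': 8→13 ⇒ 14;  out={3}∪out(14)={3}

Text stream:
[0] read 'b'  n0⇒n1
[1] read 'b'  n1⇒n2
[2] read 'a'  n2⇒n3
[3] read 'c'  n3⇒n4  → match P2@[2:3]
[4] read 'a'  n4⇒n5  → match P0@[0:4],P5@[3:4]
[5] read 'b'  n5⇒n8 (via fail)
[6] read 'a'  n8⇒n18 (via fail)
[7] read 'a'  n18⇒n11 (via fail)
[8] read 'b'  n11⇒n13
[9] read 'a'  n13⇒n18
[10] read 'b'  n18⇒n19  → match P4@[7:10]
[11] read 'b'  n19⇒n2 (via fail)
[12] read 'a'  n2⇒n3
[13] read 'a'  n3⇒n11 (via fail)
[14] read 'a'  n11⇒n11 (via fail)
[15] read 'c'  n11⇒n12  → match P2@[14:15]
[16] read 'b'  n12⇒n1 (via fail)
[17] read 'b'  n1⇒n2
[18] read 'a'  n2⇒n3
[19] read 'b'  n3⇒n13 (via fail)
[20] read 'c'  n13⇒n14
[21] read 'a'  n14⇒n15  → match P5@[20:21]
[22] read 'b'  n15⇒n16
[23] read 'c'  n16⇒n17  → match P3@[18:23]
[24] read 'b'  n17⇒n1 (via fail)
[25] read 'c'  n1⇒n6 (via fail)
[26] read 'a'  n6⇒n7  → match P5@[25:26]
[27] read 'b'  n7⇒n8
[28] read 'b'  n8⇒n9

All matches (sorted): [[3,2],[4,0],[4,5],[10,4],[15,2],[21,5],[23,3],[26,5]]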